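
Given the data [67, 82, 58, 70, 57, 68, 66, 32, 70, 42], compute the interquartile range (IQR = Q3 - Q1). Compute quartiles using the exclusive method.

16.75

Step 1: Sort the data: [32, 42, 57, 58, 66, 67, 68, 70, 70, 82]
Step 2: n = 10
Step 3: Using the exclusive quartile method:
  Q1 = 53.25
  Q2 (median) = 66.5
  Q3 = 70
  IQR = Q3 - Q1 = 70 - 53.25 = 16.75
Step 4: IQR = 16.75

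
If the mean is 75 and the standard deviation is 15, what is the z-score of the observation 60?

-1

Step 1: Recall the z-score formula: z = (x - mu) / sigma
Step 2: Substitute values: z = (60 - 75) / 15
Step 3: z = -15 / 15 = -1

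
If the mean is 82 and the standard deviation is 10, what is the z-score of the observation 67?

-1.5

Step 1: Recall the z-score formula: z = (x - mu) / sigma
Step 2: Substitute values: z = (67 - 82) / 10
Step 3: z = -15 / 10 = -1.5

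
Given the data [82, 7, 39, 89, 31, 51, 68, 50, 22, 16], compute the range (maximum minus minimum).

82

Step 1: Identify the maximum value: max = 89
Step 2: Identify the minimum value: min = 7
Step 3: Range = max - min = 89 - 7 = 82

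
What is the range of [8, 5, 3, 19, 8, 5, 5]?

16

Step 1: Identify the maximum value: max = 19
Step 2: Identify the minimum value: min = 3
Step 3: Range = max - min = 19 - 3 = 16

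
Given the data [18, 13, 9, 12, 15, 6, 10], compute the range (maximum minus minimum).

12

Step 1: Identify the maximum value: max = 18
Step 2: Identify the minimum value: min = 6
Step 3: Range = max - min = 18 - 6 = 12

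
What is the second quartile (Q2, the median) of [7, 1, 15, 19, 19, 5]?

11

Step 1: Sort the data: [1, 5, 7, 15, 19, 19]
Step 2: n = 6
Step 3: Q2 is the median. Since n is even, it is the average of the values at positions 3 and 4:
  Q2 = (7 + 15) / 2 = 11
Step 4: Q2 = 11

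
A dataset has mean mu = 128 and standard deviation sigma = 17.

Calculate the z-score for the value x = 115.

-0.7647

Step 1: Recall the z-score formula: z = (x - mu) / sigma
Step 2: Substitute values: z = (115 - 128) / 17
Step 3: z = -13 / 17 = -0.7647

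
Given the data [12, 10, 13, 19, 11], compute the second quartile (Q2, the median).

12

Step 1: Sort the data: [10, 11, 12, 13, 19]
Step 2: n = 5
Step 3: Q2 is the median. Since n is odd, it is the middle value at position 3: 12
Step 4: Q2 = 12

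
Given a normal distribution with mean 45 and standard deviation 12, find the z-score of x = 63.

1.5

Step 1: Recall the z-score formula: z = (x - mu) / sigma
Step 2: Substitute values: z = (63 - 45) / 12
Step 3: z = 18 / 12 = 1.5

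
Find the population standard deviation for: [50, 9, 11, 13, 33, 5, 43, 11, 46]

17.1407

Step 1: Compute the mean: 24.5556
Step 2: Sum of squared deviations from the mean: 2644.2222
Step 3: Population variance = 2644.2222 / 9 = 293.8025
Step 4: Standard deviation = sqrt(293.8025) = 17.1407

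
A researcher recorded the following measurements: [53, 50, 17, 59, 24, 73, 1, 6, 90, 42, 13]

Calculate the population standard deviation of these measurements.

27.6355

Step 1: Compute the mean: 38.9091
Step 2: Sum of squared deviations from the mean: 8400.9091
Step 3: Population variance = 8400.9091 / 11 = 763.719
Step 4: Standard deviation = sqrt(763.719) = 27.6355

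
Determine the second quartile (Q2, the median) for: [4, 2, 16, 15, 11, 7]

9

Step 1: Sort the data: [2, 4, 7, 11, 15, 16]
Step 2: n = 6
Step 3: Q2 is the median. Since n is even, it is the average of the values at positions 3 and 4:
  Q2 = (7 + 11) / 2 = 9
Step 4: Q2 = 9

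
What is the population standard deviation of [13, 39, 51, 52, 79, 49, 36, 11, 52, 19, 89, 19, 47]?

22.9218

Step 1: Compute the mean: 42.7692
Step 2: Sum of squared deviations from the mean: 6830.3077
Step 3: Population variance = 6830.3077 / 13 = 525.4083
Step 4: Standard deviation = sqrt(525.4083) = 22.9218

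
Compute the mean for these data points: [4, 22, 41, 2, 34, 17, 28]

21.1429

Step 1: Sum all values: 4 + 22 + 41 + 2 + 34 + 17 + 28 = 148
Step 2: Count the number of values: n = 7
Step 3: Mean = sum / n = 148 / 7 = 21.1429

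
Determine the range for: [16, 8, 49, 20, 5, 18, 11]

44

Step 1: Identify the maximum value: max = 49
Step 2: Identify the minimum value: min = 5
Step 3: Range = max - min = 49 - 5 = 44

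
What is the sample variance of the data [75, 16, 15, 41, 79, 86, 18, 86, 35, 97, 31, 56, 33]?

886.5897

Step 1: Compute the mean: (75 + 16 + 15 + 41 + 79 + 86 + 18 + 86 + 35 + 97 + 31 + 56 + 33) / 13 = 51.3846
Step 2: Compute squared deviations from the mean:
  (75 - 51.3846)^2 = 557.6864
  (16 - 51.3846)^2 = 1252.071
  (15 - 51.3846)^2 = 1323.8402
  (41 - 51.3846)^2 = 107.8402
  (79 - 51.3846)^2 = 762.6095
  (86 - 51.3846)^2 = 1198.2249
  (18 - 51.3846)^2 = 1114.5325
  (86 - 51.3846)^2 = 1198.2249
  (35 - 51.3846)^2 = 268.4556
  (97 - 51.3846)^2 = 2080.7633
  (31 - 51.3846)^2 = 415.5325
  (56 - 51.3846)^2 = 21.3018
  (33 - 51.3846)^2 = 337.9941
Step 3: Sum of squared deviations = 10639.0769
Step 4: Sample variance = 10639.0769 / 12 = 886.5897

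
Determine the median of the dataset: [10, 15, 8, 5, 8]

8

Step 1: Sort the data in ascending order: [5, 8, 8, 10, 15]
Step 2: The number of values is n = 5.
Step 3: Since n is odd, the median is the middle value at position 3: 8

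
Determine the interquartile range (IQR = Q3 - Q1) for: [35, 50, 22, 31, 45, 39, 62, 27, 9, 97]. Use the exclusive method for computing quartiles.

27.25

Step 1: Sort the data: [9, 22, 27, 31, 35, 39, 45, 50, 62, 97]
Step 2: n = 10
Step 3: Using the exclusive quartile method:
  Q1 = 25.75
  Q2 (median) = 37
  Q3 = 53
  IQR = Q3 - Q1 = 53 - 25.75 = 27.25
Step 4: IQR = 27.25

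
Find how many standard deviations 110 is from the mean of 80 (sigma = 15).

2

Step 1: Recall the z-score formula: z = (x - mu) / sigma
Step 2: Substitute values: z = (110 - 80) / 15
Step 3: z = 30 / 15 = 2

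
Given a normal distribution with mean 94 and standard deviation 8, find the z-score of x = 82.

-1.5

Step 1: Recall the z-score formula: z = (x - mu) / sigma
Step 2: Substitute values: z = (82 - 94) / 8
Step 3: z = -12 / 8 = -1.5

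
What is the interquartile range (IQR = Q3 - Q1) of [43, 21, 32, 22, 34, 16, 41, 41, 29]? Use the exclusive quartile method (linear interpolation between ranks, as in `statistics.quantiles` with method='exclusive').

19.5

Step 1: Sort the data: [16, 21, 22, 29, 32, 34, 41, 41, 43]
Step 2: n = 9
Step 3: Using the exclusive quartile method:
  Q1 = 21.5
  Q2 (median) = 32
  Q3 = 41
  IQR = Q3 - Q1 = 41 - 21.5 = 19.5
Step 4: IQR = 19.5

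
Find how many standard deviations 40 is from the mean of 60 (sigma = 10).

-2

Step 1: Recall the z-score formula: z = (x - mu) / sigma
Step 2: Substitute values: z = (40 - 60) / 10
Step 3: z = -20 / 10 = -2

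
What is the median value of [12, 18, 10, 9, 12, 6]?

11

Step 1: Sort the data in ascending order: [6, 9, 10, 12, 12, 18]
Step 2: The number of values is n = 6.
Step 3: Since n is even, the median is the average of positions 3 and 4:
  Median = (10 + 12) / 2 = 11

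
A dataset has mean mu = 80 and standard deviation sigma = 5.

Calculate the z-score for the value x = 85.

1

Step 1: Recall the z-score formula: z = (x - mu) / sigma
Step 2: Substitute values: z = (85 - 80) / 5
Step 3: z = 5 / 5 = 1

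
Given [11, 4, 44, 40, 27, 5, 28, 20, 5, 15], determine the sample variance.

211.2111

Step 1: Compute the mean: (11 + 4 + 44 + 40 + 27 + 5 + 28 + 20 + 5 + 15) / 10 = 19.9
Step 2: Compute squared deviations from the mean:
  (11 - 19.9)^2 = 79.21
  (4 - 19.9)^2 = 252.81
  (44 - 19.9)^2 = 580.81
  (40 - 19.9)^2 = 404.01
  (27 - 19.9)^2 = 50.41
  (5 - 19.9)^2 = 222.01
  (28 - 19.9)^2 = 65.61
  (20 - 19.9)^2 = 0.01
  (5 - 19.9)^2 = 222.01
  (15 - 19.9)^2 = 24.01
Step 3: Sum of squared deviations = 1900.9
Step 4: Sample variance = 1900.9 / 9 = 211.2111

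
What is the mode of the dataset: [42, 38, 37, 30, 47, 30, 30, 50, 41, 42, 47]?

30

Step 1: Count the frequency of each value:
  30: appears 3 time(s)
  37: appears 1 time(s)
  38: appears 1 time(s)
  41: appears 1 time(s)
  42: appears 2 time(s)
  47: appears 2 time(s)
  50: appears 1 time(s)
Step 2: The value 30 appears most frequently (3 times).
Step 3: Mode = 30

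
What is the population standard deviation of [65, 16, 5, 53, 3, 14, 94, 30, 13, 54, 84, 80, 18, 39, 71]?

29.9573

Step 1: Compute the mean: 42.6
Step 2: Sum of squared deviations from the mean: 13461.6
Step 3: Population variance = 13461.6 / 15 = 897.44
Step 4: Standard deviation = sqrt(897.44) = 29.9573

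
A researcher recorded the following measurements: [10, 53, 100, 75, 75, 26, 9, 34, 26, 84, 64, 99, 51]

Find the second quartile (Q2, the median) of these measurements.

53

Step 1: Sort the data: [9, 10, 26, 26, 34, 51, 53, 64, 75, 75, 84, 99, 100]
Step 2: n = 13
Step 3: Q2 is the median. Since n is odd, it is the middle value at position 7: 53
Step 4: Q2 = 53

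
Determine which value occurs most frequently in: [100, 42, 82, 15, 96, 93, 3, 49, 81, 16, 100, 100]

100

Step 1: Count the frequency of each value:
  3: appears 1 time(s)
  15: appears 1 time(s)
  16: appears 1 time(s)
  42: appears 1 time(s)
  49: appears 1 time(s)
  81: appears 1 time(s)
  82: appears 1 time(s)
  93: appears 1 time(s)
  96: appears 1 time(s)
  100: appears 3 time(s)
Step 2: The value 100 appears most frequently (3 times).
Step 3: Mode = 100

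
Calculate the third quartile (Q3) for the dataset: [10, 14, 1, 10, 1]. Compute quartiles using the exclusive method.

12

Step 1: Sort the data: [1, 1, 10, 10, 14]
Step 2: n = 5
Step 3: Using the exclusive quartile method:
  Q1 = 1
  Q2 (median) = 10
  Q3 = 12
  IQR = Q3 - Q1 = 12 - 1 = 11
Step 4: Q3 = 12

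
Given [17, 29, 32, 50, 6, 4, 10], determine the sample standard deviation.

16.7175

Step 1: Compute the mean: 21.1429
Step 2: Sum of squared deviations from the mean: 1676.8571
Step 3: Sample variance = 1676.8571 / 6 = 279.4762
Step 4: Standard deviation = sqrt(279.4762) = 16.7175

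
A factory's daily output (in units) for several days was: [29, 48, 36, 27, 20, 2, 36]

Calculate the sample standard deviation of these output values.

14.5455

Step 1: Compute the mean: 28.2857
Step 2: Sum of squared deviations from the mean: 1269.4286
Step 3: Sample variance = 1269.4286 / 6 = 211.5714
Step 4: Standard deviation = sqrt(211.5714) = 14.5455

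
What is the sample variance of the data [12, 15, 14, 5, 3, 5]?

27.6

Step 1: Compute the mean: (12 + 15 + 14 + 5 + 3 + 5) / 6 = 9
Step 2: Compute squared deviations from the mean:
  (12 - 9)^2 = 9
  (15 - 9)^2 = 36
  (14 - 9)^2 = 25
  (5 - 9)^2 = 16
  (3 - 9)^2 = 36
  (5 - 9)^2 = 16
Step 3: Sum of squared deviations = 138
Step 4: Sample variance = 138 / 5 = 27.6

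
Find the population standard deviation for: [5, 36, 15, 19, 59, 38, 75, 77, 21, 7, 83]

27.9004

Step 1: Compute the mean: 39.5455
Step 2: Sum of squared deviations from the mean: 8562.7273
Step 3: Population variance = 8562.7273 / 11 = 778.4298
Step 4: Standard deviation = sqrt(778.4298) = 27.9004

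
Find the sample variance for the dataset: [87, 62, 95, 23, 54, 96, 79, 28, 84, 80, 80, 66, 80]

539.5641

Step 1: Compute the mean: (87 + 62 + 95 + 23 + 54 + 96 + 79 + 28 + 84 + 80 + 80 + 66 + 80) / 13 = 70.3077
Step 2: Compute squared deviations from the mean:
  (87 - 70.3077)^2 = 278.6331
  (62 - 70.3077)^2 = 69.0178
  (95 - 70.3077)^2 = 609.7101
  (23 - 70.3077)^2 = 2238.0178
  (54 - 70.3077)^2 = 265.9408
  (96 - 70.3077)^2 = 660.0947
  (79 - 70.3077)^2 = 75.5562
  (28 - 70.3077)^2 = 1789.9408
  (84 - 70.3077)^2 = 187.4793
  (80 - 70.3077)^2 = 93.9408
  (80 - 70.3077)^2 = 93.9408
  (66 - 70.3077)^2 = 18.5562
  (80 - 70.3077)^2 = 93.9408
Step 3: Sum of squared deviations = 6474.7692
Step 4: Sample variance = 6474.7692 / 12 = 539.5641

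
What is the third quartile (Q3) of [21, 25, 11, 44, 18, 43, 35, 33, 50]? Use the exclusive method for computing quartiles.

43.5

Step 1: Sort the data: [11, 18, 21, 25, 33, 35, 43, 44, 50]
Step 2: n = 9
Step 3: Using the exclusive quartile method:
  Q1 = 19.5
  Q2 (median) = 33
  Q3 = 43.5
  IQR = Q3 - Q1 = 43.5 - 19.5 = 24
Step 4: Q3 = 43.5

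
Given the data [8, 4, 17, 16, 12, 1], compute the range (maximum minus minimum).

16

Step 1: Identify the maximum value: max = 17
Step 2: Identify the minimum value: min = 1
Step 3: Range = max - min = 17 - 1 = 16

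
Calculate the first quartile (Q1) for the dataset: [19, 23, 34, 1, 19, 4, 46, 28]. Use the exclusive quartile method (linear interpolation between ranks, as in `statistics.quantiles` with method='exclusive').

7.75

Step 1: Sort the data: [1, 4, 19, 19, 23, 28, 34, 46]
Step 2: n = 8
Step 3: Using the exclusive quartile method:
  Q1 = 7.75
  Q2 (median) = 21
  Q3 = 32.5
  IQR = Q3 - Q1 = 32.5 - 7.75 = 24.75
Step 4: Q1 = 7.75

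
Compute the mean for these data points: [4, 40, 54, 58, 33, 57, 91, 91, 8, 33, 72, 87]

52.3333

Step 1: Sum all values: 4 + 40 + 54 + 58 + 33 + 57 + 91 + 91 + 8 + 33 + 72 + 87 = 628
Step 2: Count the number of values: n = 12
Step 3: Mean = sum / n = 628 / 12 = 52.3333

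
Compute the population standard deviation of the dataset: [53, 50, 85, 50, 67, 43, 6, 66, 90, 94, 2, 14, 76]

29.6301

Step 1: Compute the mean: 53.5385
Step 2: Sum of squared deviations from the mean: 11413.2308
Step 3: Population variance = 11413.2308 / 13 = 877.9408
Step 4: Standard deviation = sqrt(877.9408) = 29.6301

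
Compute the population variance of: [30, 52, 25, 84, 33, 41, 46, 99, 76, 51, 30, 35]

522.8056

Step 1: Compute the mean: (30 + 52 + 25 + 84 + 33 + 41 + 46 + 99 + 76 + 51 + 30 + 35) / 12 = 50.1667
Step 2: Compute squared deviations from the mean:
  (30 - 50.1667)^2 = 406.6944
  (52 - 50.1667)^2 = 3.3611
  (25 - 50.1667)^2 = 633.3611
  (84 - 50.1667)^2 = 1144.6944
  (33 - 50.1667)^2 = 294.6944
  (41 - 50.1667)^2 = 84.0278
  (46 - 50.1667)^2 = 17.3611
  (99 - 50.1667)^2 = 2384.6944
  (76 - 50.1667)^2 = 667.3611
  (51 - 50.1667)^2 = 0.6944
  (30 - 50.1667)^2 = 406.6944
  (35 - 50.1667)^2 = 230.0278
Step 3: Sum of squared deviations = 6273.6667
Step 4: Population variance = 6273.6667 / 12 = 522.8056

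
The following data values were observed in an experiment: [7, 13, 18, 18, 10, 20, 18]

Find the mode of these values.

18

Step 1: Count the frequency of each value:
  7: appears 1 time(s)
  10: appears 1 time(s)
  13: appears 1 time(s)
  18: appears 3 time(s)
  20: appears 1 time(s)
Step 2: The value 18 appears most frequently (3 times).
Step 3: Mode = 18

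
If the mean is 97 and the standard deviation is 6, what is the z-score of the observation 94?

-0.5

Step 1: Recall the z-score formula: z = (x - mu) / sigma
Step 2: Substitute values: z = (94 - 97) / 6
Step 3: z = -3 / 6 = -0.5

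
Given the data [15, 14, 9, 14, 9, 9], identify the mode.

9

Step 1: Count the frequency of each value:
  9: appears 3 time(s)
  14: appears 2 time(s)
  15: appears 1 time(s)
Step 2: The value 9 appears most frequently (3 times).
Step 3: Mode = 9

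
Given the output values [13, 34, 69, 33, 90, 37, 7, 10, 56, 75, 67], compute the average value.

44.6364

Step 1: Sum all values: 13 + 34 + 69 + 33 + 90 + 37 + 7 + 10 + 56 + 75 + 67 = 491
Step 2: Count the number of values: n = 11
Step 3: Mean = sum / n = 491 / 11 = 44.6364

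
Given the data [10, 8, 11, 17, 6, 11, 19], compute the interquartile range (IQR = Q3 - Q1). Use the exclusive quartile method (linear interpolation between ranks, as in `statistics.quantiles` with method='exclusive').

9

Step 1: Sort the data: [6, 8, 10, 11, 11, 17, 19]
Step 2: n = 7
Step 3: Using the exclusive quartile method:
  Q1 = 8
  Q2 (median) = 11
  Q3 = 17
  IQR = Q3 - Q1 = 17 - 8 = 9
Step 4: IQR = 9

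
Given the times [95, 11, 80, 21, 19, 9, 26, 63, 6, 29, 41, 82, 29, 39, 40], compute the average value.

39.3333

Step 1: Sum all values: 95 + 11 + 80 + 21 + 19 + 9 + 26 + 63 + 6 + 29 + 41 + 82 + 29 + 39 + 40 = 590
Step 2: Count the number of values: n = 15
Step 3: Mean = sum / n = 590 / 15 = 39.3333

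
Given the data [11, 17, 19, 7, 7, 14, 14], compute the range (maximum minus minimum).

12

Step 1: Identify the maximum value: max = 19
Step 2: Identify the minimum value: min = 7
Step 3: Range = max - min = 19 - 7 = 12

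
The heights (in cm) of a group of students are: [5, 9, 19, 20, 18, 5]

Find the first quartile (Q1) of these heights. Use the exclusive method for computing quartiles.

5

Step 1: Sort the data: [5, 5, 9, 18, 19, 20]
Step 2: n = 6
Step 3: Using the exclusive quartile method:
  Q1 = 5
  Q2 (median) = 13.5
  Q3 = 19.25
  IQR = Q3 - Q1 = 19.25 - 5 = 14.25
Step 4: Q1 = 5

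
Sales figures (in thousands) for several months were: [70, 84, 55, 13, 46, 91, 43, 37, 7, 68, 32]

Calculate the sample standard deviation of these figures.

27.1303

Step 1: Compute the mean: 49.6364
Step 2: Sum of squared deviations from the mean: 7360.5455
Step 3: Sample variance = 7360.5455 / 10 = 736.0545
Step 4: Standard deviation = sqrt(736.0545) = 27.1303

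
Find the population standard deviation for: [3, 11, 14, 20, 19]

6.1514

Step 1: Compute the mean: 13.4
Step 2: Sum of squared deviations from the mean: 189.2
Step 3: Population variance = 189.2 / 5 = 37.84
Step 4: Standard deviation = sqrt(37.84) = 6.1514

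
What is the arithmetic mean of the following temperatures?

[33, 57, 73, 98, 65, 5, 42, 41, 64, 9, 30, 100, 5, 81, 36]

49.2667

Step 1: Sum all values: 33 + 57 + 73 + 98 + 65 + 5 + 42 + 41 + 64 + 9 + 30 + 100 + 5 + 81 + 36 = 739
Step 2: Count the number of values: n = 15
Step 3: Mean = sum / n = 739 / 15 = 49.2667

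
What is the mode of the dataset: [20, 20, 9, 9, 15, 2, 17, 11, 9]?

9

Step 1: Count the frequency of each value:
  2: appears 1 time(s)
  9: appears 3 time(s)
  11: appears 1 time(s)
  15: appears 1 time(s)
  17: appears 1 time(s)
  20: appears 2 time(s)
Step 2: The value 9 appears most frequently (3 times).
Step 3: Mode = 9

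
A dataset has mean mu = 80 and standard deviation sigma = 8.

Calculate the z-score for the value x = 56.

-3

Step 1: Recall the z-score formula: z = (x - mu) / sigma
Step 2: Substitute values: z = (56 - 80) / 8
Step 3: z = -24 / 8 = -3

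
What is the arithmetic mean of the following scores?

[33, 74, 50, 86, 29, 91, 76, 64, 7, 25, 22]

50.6364

Step 1: Sum all values: 33 + 74 + 50 + 86 + 29 + 91 + 76 + 64 + 7 + 25 + 22 = 557
Step 2: Count the number of values: n = 11
Step 3: Mean = sum / n = 557 / 11 = 50.6364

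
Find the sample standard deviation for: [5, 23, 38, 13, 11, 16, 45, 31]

14.089

Step 1: Compute the mean: 22.75
Step 2: Sum of squared deviations from the mean: 1389.5
Step 3: Sample variance = 1389.5 / 7 = 198.5
Step 4: Standard deviation = sqrt(198.5) = 14.089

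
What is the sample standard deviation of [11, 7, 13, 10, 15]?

3.0332

Step 1: Compute the mean: 11.2
Step 2: Sum of squared deviations from the mean: 36.8
Step 3: Sample variance = 36.8 / 4 = 9.2
Step 4: Standard deviation = sqrt(9.2) = 3.0332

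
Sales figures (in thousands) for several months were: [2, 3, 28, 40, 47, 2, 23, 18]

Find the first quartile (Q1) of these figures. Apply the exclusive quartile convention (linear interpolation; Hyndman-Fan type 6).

2.25

Step 1: Sort the data: [2, 2, 3, 18, 23, 28, 40, 47]
Step 2: n = 8
Step 3: Using the exclusive quartile method:
  Q1 = 2.25
  Q2 (median) = 20.5
  Q3 = 37
  IQR = Q3 - Q1 = 37 - 2.25 = 34.75
Step 4: Q1 = 2.25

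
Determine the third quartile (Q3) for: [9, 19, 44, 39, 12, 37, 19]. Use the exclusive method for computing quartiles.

39

Step 1: Sort the data: [9, 12, 19, 19, 37, 39, 44]
Step 2: n = 7
Step 3: Using the exclusive quartile method:
  Q1 = 12
  Q2 (median) = 19
  Q3 = 39
  IQR = Q3 - Q1 = 39 - 12 = 27
Step 4: Q3 = 39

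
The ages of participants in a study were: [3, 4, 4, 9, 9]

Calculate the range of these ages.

6

Step 1: Identify the maximum value: max = 9
Step 2: Identify the minimum value: min = 3
Step 3: Range = max - min = 9 - 3 = 6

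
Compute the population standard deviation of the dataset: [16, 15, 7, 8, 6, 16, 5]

4.6247

Step 1: Compute the mean: 10.4286
Step 2: Sum of squared deviations from the mean: 149.7143
Step 3: Population variance = 149.7143 / 7 = 21.3878
Step 4: Standard deviation = sqrt(21.3878) = 4.6247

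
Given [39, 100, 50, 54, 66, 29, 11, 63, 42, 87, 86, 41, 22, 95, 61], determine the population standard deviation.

26.0123

Step 1: Compute the mean: 56.4
Step 2: Sum of squared deviations from the mean: 10149.6
Step 3: Population variance = 10149.6 / 15 = 676.64
Step 4: Standard deviation = sqrt(676.64) = 26.0123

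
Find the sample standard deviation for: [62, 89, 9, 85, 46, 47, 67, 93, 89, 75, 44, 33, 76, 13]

27.8453

Step 1: Compute the mean: 59.1429
Step 2: Sum of squared deviations from the mean: 10079.7143
Step 3: Sample variance = 10079.7143 / 13 = 775.3626
Step 4: Standard deviation = sqrt(775.3626) = 27.8453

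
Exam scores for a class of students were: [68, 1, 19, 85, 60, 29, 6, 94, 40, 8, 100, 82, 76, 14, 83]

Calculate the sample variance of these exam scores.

1268.4286

Step 1: Compute the mean: (68 + 1 + 19 + 85 + 60 + 29 + 6 + 94 + 40 + 8 + 100 + 82 + 76 + 14 + 83) / 15 = 51
Step 2: Compute squared deviations from the mean:
  (68 - 51)^2 = 289
  (1 - 51)^2 = 2500
  (19 - 51)^2 = 1024
  (85 - 51)^2 = 1156
  (60 - 51)^2 = 81
  (29 - 51)^2 = 484
  (6 - 51)^2 = 2025
  (94 - 51)^2 = 1849
  (40 - 51)^2 = 121
  (8 - 51)^2 = 1849
  (100 - 51)^2 = 2401
  (82 - 51)^2 = 961
  (76 - 51)^2 = 625
  (14 - 51)^2 = 1369
  (83 - 51)^2 = 1024
Step 3: Sum of squared deviations = 17758
Step 4: Sample variance = 17758 / 14 = 1268.4286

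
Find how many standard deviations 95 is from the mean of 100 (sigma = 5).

-1

Step 1: Recall the z-score formula: z = (x - mu) / sigma
Step 2: Substitute values: z = (95 - 100) / 5
Step 3: z = -5 / 5 = -1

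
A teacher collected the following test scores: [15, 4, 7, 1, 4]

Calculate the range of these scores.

14

Step 1: Identify the maximum value: max = 15
Step 2: Identify the minimum value: min = 1
Step 3: Range = max - min = 15 - 1 = 14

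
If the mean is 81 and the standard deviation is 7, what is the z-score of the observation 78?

-0.4286

Step 1: Recall the z-score formula: z = (x - mu) / sigma
Step 2: Substitute values: z = (78 - 81) / 7
Step 3: z = -3 / 7 = -0.4286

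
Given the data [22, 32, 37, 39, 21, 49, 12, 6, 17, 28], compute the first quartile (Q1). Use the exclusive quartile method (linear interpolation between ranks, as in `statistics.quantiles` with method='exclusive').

15.75

Step 1: Sort the data: [6, 12, 17, 21, 22, 28, 32, 37, 39, 49]
Step 2: n = 10
Step 3: Using the exclusive quartile method:
  Q1 = 15.75
  Q2 (median) = 25
  Q3 = 37.5
  IQR = Q3 - Q1 = 37.5 - 15.75 = 21.75
Step 4: Q1 = 15.75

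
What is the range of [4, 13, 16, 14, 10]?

12

Step 1: Identify the maximum value: max = 16
Step 2: Identify the minimum value: min = 4
Step 3: Range = max - min = 16 - 4 = 12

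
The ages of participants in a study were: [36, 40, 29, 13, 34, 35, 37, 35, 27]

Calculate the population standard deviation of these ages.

7.6125

Step 1: Compute the mean: 31.7778
Step 2: Sum of squared deviations from the mean: 521.5556
Step 3: Population variance = 521.5556 / 9 = 57.9506
Step 4: Standard deviation = sqrt(57.9506) = 7.6125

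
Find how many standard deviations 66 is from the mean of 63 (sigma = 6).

0.5

Step 1: Recall the z-score formula: z = (x - mu) / sigma
Step 2: Substitute values: z = (66 - 63) / 6
Step 3: z = 3 / 6 = 0.5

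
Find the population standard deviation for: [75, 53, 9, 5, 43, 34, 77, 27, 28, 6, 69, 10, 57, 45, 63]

24.5587

Step 1: Compute the mean: 40.0667
Step 2: Sum of squared deviations from the mean: 9046.9333
Step 3: Population variance = 9046.9333 / 15 = 603.1289
Step 4: Standard deviation = sqrt(603.1289) = 24.5587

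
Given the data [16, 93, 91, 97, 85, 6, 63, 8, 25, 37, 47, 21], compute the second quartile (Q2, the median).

42

Step 1: Sort the data: [6, 8, 16, 21, 25, 37, 47, 63, 85, 91, 93, 97]
Step 2: n = 12
Step 3: Q2 is the median. Since n is even, it is the average of the values at positions 6 and 7:
  Q2 = (37 + 47) / 2 = 42
Step 4: Q2 = 42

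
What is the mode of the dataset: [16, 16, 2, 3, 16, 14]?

16

Step 1: Count the frequency of each value:
  2: appears 1 time(s)
  3: appears 1 time(s)
  14: appears 1 time(s)
  16: appears 3 time(s)
Step 2: The value 16 appears most frequently (3 times).
Step 3: Mode = 16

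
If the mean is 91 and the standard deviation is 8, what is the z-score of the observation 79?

-1.5

Step 1: Recall the z-score formula: z = (x - mu) / sigma
Step 2: Substitute values: z = (79 - 91) / 8
Step 3: z = -12 / 8 = -1.5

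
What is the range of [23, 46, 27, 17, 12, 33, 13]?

34

Step 1: Identify the maximum value: max = 46
Step 2: Identify the minimum value: min = 12
Step 3: Range = max - min = 46 - 12 = 34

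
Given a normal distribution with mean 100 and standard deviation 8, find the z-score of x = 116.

2

Step 1: Recall the z-score formula: z = (x - mu) / sigma
Step 2: Substitute values: z = (116 - 100) / 8
Step 3: z = 16 / 8 = 2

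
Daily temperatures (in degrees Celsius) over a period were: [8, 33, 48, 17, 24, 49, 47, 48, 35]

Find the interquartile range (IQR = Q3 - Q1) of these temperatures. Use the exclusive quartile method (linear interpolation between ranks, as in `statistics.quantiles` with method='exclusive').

27.5

Step 1: Sort the data: [8, 17, 24, 33, 35, 47, 48, 48, 49]
Step 2: n = 9
Step 3: Using the exclusive quartile method:
  Q1 = 20.5
  Q2 (median) = 35
  Q3 = 48
  IQR = Q3 - Q1 = 48 - 20.5 = 27.5
Step 4: IQR = 27.5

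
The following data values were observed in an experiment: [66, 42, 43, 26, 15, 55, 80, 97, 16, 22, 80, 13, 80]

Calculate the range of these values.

84

Step 1: Identify the maximum value: max = 97
Step 2: Identify the minimum value: min = 13
Step 3: Range = max - min = 97 - 13 = 84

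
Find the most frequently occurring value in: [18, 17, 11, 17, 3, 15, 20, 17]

17

Step 1: Count the frequency of each value:
  3: appears 1 time(s)
  11: appears 1 time(s)
  15: appears 1 time(s)
  17: appears 3 time(s)
  18: appears 1 time(s)
  20: appears 1 time(s)
Step 2: The value 17 appears most frequently (3 times).
Step 3: Mode = 17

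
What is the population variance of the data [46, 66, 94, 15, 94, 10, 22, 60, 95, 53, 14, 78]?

981.9097

Step 1: Compute the mean: (46 + 66 + 94 + 15 + 94 + 10 + 22 + 60 + 95 + 53 + 14 + 78) / 12 = 53.9167
Step 2: Compute squared deviations from the mean:
  (46 - 53.9167)^2 = 62.6736
  (66 - 53.9167)^2 = 146.0069
  (94 - 53.9167)^2 = 1606.6736
  (15 - 53.9167)^2 = 1514.5069
  (94 - 53.9167)^2 = 1606.6736
  (10 - 53.9167)^2 = 1928.6736
  (22 - 53.9167)^2 = 1018.6736
  (60 - 53.9167)^2 = 37.0069
  (95 - 53.9167)^2 = 1687.8403
  (53 - 53.9167)^2 = 0.8403
  (14 - 53.9167)^2 = 1593.3403
  (78 - 53.9167)^2 = 580.0069
Step 3: Sum of squared deviations = 11782.9167
Step 4: Population variance = 11782.9167 / 12 = 981.9097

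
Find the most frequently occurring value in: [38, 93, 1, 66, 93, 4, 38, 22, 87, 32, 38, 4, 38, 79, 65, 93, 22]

38

Step 1: Count the frequency of each value:
  1: appears 1 time(s)
  4: appears 2 time(s)
  22: appears 2 time(s)
  32: appears 1 time(s)
  38: appears 4 time(s)
  65: appears 1 time(s)
  66: appears 1 time(s)
  79: appears 1 time(s)
  87: appears 1 time(s)
  93: appears 3 time(s)
Step 2: The value 38 appears most frequently (4 times).
Step 3: Mode = 38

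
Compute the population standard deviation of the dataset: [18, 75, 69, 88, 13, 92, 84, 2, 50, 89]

33.0575

Step 1: Compute the mean: 58
Step 2: Sum of squared deviations from the mean: 10928
Step 3: Population variance = 10928 / 10 = 1092.8
Step 4: Standard deviation = sqrt(1092.8) = 33.0575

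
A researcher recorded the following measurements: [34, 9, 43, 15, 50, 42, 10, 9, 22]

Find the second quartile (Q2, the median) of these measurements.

22

Step 1: Sort the data: [9, 9, 10, 15, 22, 34, 42, 43, 50]
Step 2: n = 9
Step 3: Q2 is the median. Since n is odd, it is the middle value at position 5: 22
Step 4: Q2 = 22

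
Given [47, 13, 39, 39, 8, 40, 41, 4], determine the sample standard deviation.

17.3653

Step 1: Compute the mean: 28.875
Step 2: Sum of squared deviations from the mean: 2110.875
Step 3: Sample variance = 2110.875 / 7 = 301.5536
Step 4: Standard deviation = sqrt(301.5536) = 17.3653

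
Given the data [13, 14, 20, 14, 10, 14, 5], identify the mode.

14

Step 1: Count the frequency of each value:
  5: appears 1 time(s)
  10: appears 1 time(s)
  13: appears 1 time(s)
  14: appears 3 time(s)
  20: appears 1 time(s)
Step 2: The value 14 appears most frequently (3 times).
Step 3: Mode = 14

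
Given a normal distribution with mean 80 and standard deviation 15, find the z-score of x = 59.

-1.4

Step 1: Recall the z-score formula: z = (x - mu) / sigma
Step 2: Substitute values: z = (59 - 80) / 15
Step 3: z = -21 / 15 = -1.4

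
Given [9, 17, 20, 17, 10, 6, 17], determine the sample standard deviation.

5.2825

Step 1: Compute the mean: 13.7143
Step 2: Sum of squared deviations from the mean: 167.4286
Step 3: Sample variance = 167.4286 / 6 = 27.9048
Step 4: Standard deviation = sqrt(27.9048) = 5.2825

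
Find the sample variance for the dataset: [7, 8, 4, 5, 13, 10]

10.9667

Step 1: Compute the mean: (7 + 8 + 4 + 5 + 13 + 10) / 6 = 7.8333
Step 2: Compute squared deviations from the mean:
  (7 - 7.8333)^2 = 0.6944
  (8 - 7.8333)^2 = 0.0278
  (4 - 7.8333)^2 = 14.6944
  (5 - 7.8333)^2 = 8.0278
  (13 - 7.8333)^2 = 26.6944
  (10 - 7.8333)^2 = 4.6944
Step 3: Sum of squared deviations = 54.8333
Step 4: Sample variance = 54.8333 / 5 = 10.9667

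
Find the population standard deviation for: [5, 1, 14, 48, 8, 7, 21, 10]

13.9441

Step 1: Compute the mean: 14.25
Step 2: Sum of squared deviations from the mean: 1555.5
Step 3: Population variance = 1555.5 / 8 = 194.4375
Step 4: Standard deviation = sqrt(194.4375) = 13.9441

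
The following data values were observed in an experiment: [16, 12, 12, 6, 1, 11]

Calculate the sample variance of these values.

28.2667

Step 1: Compute the mean: (16 + 12 + 12 + 6 + 1 + 11) / 6 = 9.6667
Step 2: Compute squared deviations from the mean:
  (16 - 9.6667)^2 = 40.1111
  (12 - 9.6667)^2 = 5.4444
  (12 - 9.6667)^2 = 5.4444
  (6 - 9.6667)^2 = 13.4444
  (1 - 9.6667)^2 = 75.1111
  (11 - 9.6667)^2 = 1.7778
Step 3: Sum of squared deviations = 141.3333
Step 4: Sample variance = 141.3333 / 5 = 28.2667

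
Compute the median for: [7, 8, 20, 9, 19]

9

Step 1: Sort the data in ascending order: [7, 8, 9, 19, 20]
Step 2: The number of values is n = 5.
Step 3: Since n is odd, the median is the middle value at position 3: 9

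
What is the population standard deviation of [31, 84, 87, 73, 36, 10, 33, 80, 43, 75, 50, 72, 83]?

24.4419

Step 1: Compute the mean: 58.2308
Step 2: Sum of squared deviations from the mean: 7766.3077
Step 3: Population variance = 7766.3077 / 13 = 597.4083
Step 4: Standard deviation = sqrt(597.4083) = 24.4419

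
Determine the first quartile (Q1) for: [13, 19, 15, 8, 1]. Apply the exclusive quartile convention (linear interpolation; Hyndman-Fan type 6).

4.5

Step 1: Sort the data: [1, 8, 13, 15, 19]
Step 2: n = 5
Step 3: Using the exclusive quartile method:
  Q1 = 4.5
  Q2 (median) = 13
  Q3 = 17
  IQR = Q3 - Q1 = 17 - 4.5 = 12.5
Step 4: Q1 = 4.5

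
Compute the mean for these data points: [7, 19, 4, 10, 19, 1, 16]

10.8571

Step 1: Sum all values: 7 + 19 + 4 + 10 + 19 + 1 + 16 = 76
Step 2: Count the number of values: n = 7
Step 3: Mean = sum / n = 76 / 7 = 10.8571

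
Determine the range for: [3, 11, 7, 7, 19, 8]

16

Step 1: Identify the maximum value: max = 19
Step 2: Identify the minimum value: min = 3
Step 3: Range = max - min = 19 - 3 = 16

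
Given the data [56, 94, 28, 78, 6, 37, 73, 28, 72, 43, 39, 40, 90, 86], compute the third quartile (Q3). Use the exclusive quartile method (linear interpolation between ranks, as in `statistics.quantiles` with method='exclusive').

80

Step 1: Sort the data: [6, 28, 28, 37, 39, 40, 43, 56, 72, 73, 78, 86, 90, 94]
Step 2: n = 14
Step 3: Using the exclusive quartile method:
  Q1 = 34.75
  Q2 (median) = 49.5
  Q3 = 80
  IQR = Q3 - Q1 = 80 - 34.75 = 45.25
Step 4: Q3 = 80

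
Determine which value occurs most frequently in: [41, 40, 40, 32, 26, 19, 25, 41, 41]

41

Step 1: Count the frequency of each value:
  19: appears 1 time(s)
  25: appears 1 time(s)
  26: appears 1 time(s)
  32: appears 1 time(s)
  40: appears 2 time(s)
  41: appears 3 time(s)
Step 2: The value 41 appears most frequently (3 times).
Step 3: Mode = 41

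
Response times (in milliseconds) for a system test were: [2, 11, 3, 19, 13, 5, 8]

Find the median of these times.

8

Step 1: Sort the data in ascending order: [2, 3, 5, 8, 11, 13, 19]
Step 2: The number of values is n = 7.
Step 3: Since n is odd, the median is the middle value at position 4: 8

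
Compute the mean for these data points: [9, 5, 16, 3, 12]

9

Step 1: Sum all values: 9 + 5 + 16 + 3 + 12 = 45
Step 2: Count the number of values: n = 5
Step 3: Mean = sum / n = 45 / 5 = 9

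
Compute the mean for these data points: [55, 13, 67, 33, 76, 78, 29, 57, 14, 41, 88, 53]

50.3333

Step 1: Sum all values: 55 + 13 + 67 + 33 + 76 + 78 + 29 + 57 + 14 + 41 + 88 + 53 = 604
Step 2: Count the number of values: n = 12
Step 3: Mean = sum / n = 604 / 12 = 50.3333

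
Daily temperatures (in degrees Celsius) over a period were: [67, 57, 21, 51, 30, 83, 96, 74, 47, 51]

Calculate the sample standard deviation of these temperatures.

23.0413

Step 1: Compute the mean: 57.7
Step 2: Sum of squared deviations from the mean: 4778.1
Step 3: Sample variance = 4778.1 / 9 = 530.9
Step 4: Standard deviation = sqrt(530.9) = 23.0413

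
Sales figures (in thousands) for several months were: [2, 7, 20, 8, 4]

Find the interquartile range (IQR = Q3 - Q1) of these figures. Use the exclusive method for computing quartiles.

11

Step 1: Sort the data: [2, 4, 7, 8, 20]
Step 2: n = 5
Step 3: Using the exclusive quartile method:
  Q1 = 3
  Q2 (median) = 7
  Q3 = 14
  IQR = Q3 - Q1 = 14 - 3 = 11
Step 4: IQR = 11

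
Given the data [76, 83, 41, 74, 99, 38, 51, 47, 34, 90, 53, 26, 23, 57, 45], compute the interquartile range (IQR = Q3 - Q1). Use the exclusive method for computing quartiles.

38

Step 1: Sort the data: [23, 26, 34, 38, 41, 45, 47, 51, 53, 57, 74, 76, 83, 90, 99]
Step 2: n = 15
Step 3: Using the exclusive quartile method:
  Q1 = 38
  Q2 (median) = 51
  Q3 = 76
  IQR = Q3 - Q1 = 76 - 38 = 38
Step 4: IQR = 38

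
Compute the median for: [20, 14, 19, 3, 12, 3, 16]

14

Step 1: Sort the data in ascending order: [3, 3, 12, 14, 16, 19, 20]
Step 2: The number of values is n = 7.
Step 3: Since n is odd, the median is the middle value at position 4: 14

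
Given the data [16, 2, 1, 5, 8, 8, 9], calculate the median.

8

Step 1: Sort the data in ascending order: [1, 2, 5, 8, 8, 9, 16]
Step 2: The number of values is n = 7.
Step 3: Since n is odd, the median is the middle value at position 4: 8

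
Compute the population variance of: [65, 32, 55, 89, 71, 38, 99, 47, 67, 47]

417.8

Step 1: Compute the mean: (65 + 32 + 55 + 89 + 71 + 38 + 99 + 47 + 67 + 47) / 10 = 61
Step 2: Compute squared deviations from the mean:
  (65 - 61)^2 = 16
  (32 - 61)^2 = 841
  (55 - 61)^2 = 36
  (89 - 61)^2 = 784
  (71 - 61)^2 = 100
  (38 - 61)^2 = 529
  (99 - 61)^2 = 1444
  (47 - 61)^2 = 196
  (67 - 61)^2 = 36
  (47 - 61)^2 = 196
Step 3: Sum of squared deviations = 4178
Step 4: Population variance = 4178 / 10 = 417.8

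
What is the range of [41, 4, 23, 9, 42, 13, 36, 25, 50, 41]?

46

Step 1: Identify the maximum value: max = 50
Step 2: Identify the minimum value: min = 4
Step 3: Range = max - min = 50 - 4 = 46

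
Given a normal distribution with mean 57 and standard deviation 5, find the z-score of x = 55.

-0.4

Step 1: Recall the z-score formula: z = (x - mu) / sigma
Step 2: Substitute values: z = (55 - 57) / 5
Step 3: z = -2 / 5 = -0.4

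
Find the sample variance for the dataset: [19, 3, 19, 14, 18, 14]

37.1

Step 1: Compute the mean: (19 + 3 + 19 + 14 + 18 + 14) / 6 = 14.5
Step 2: Compute squared deviations from the mean:
  (19 - 14.5)^2 = 20.25
  (3 - 14.5)^2 = 132.25
  (19 - 14.5)^2 = 20.25
  (14 - 14.5)^2 = 0.25
  (18 - 14.5)^2 = 12.25
  (14 - 14.5)^2 = 0.25
Step 3: Sum of squared deviations = 185.5
Step 4: Sample variance = 185.5 / 5 = 37.1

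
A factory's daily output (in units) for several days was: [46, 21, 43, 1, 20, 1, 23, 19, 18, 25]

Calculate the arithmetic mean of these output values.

21.7

Step 1: Sum all values: 46 + 21 + 43 + 1 + 20 + 1 + 23 + 19 + 18 + 25 = 217
Step 2: Count the number of values: n = 10
Step 3: Mean = sum / n = 217 / 10 = 21.7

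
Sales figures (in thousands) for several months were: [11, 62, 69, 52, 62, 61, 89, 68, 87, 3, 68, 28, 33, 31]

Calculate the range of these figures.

86

Step 1: Identify the maximum value: max = 89
Step 2: Identify the minimum value: min = 3
Step 3: Range = max - min = 89 - 3 = 86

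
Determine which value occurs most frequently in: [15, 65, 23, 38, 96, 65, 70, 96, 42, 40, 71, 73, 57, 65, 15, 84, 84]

65

Step 1: Count the frequency of each value:
  15: appears 2 time(s)
  23: appears 1 time(s)
  38: appears 1 time(s)
  40: appears 1 time(s)
  42: appears 1 time(s)
  57: appears 1 time(s)
  65: appears 3 time(s)
  70: appears 1 time(s)
  71: appears 1 time(s)
  73: appears 1 time(s)
  84: appears 2 time(s)
  96: appears 2 time(s)
Step 2: The value 65 appears most frequently (3 times).
Step 3: Mode = 65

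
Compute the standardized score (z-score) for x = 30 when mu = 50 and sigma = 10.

-2

Step 1: Recall the z-score formula: z = (x - mu) / sigma
Step 2: Substitute values: z = (30 - 50) / 10
Step 3: z = -20 / 10 = -2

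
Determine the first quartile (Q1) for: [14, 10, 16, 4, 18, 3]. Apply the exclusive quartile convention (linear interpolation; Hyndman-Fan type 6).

3.75

Step 1: Sort the data: [3, 4, 10, 14, 16, 18]
Step 2: n = 6
Step 3: Using the exclusive quartile method:
  Q1 = 3.75
  Q2 (median) = 12
  Q3 = 16.5
  IQR = Q3 - Q1 = 16.5 - 3.75 = 12.75
Step 4: Q1 = 3.75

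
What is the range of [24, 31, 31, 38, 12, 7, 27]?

31

Step 1: Identify the maximum value: max = 38
Step 2: Identify the minimum value: min = 7
Step 3: Range = max - min = 38 - 7 = 31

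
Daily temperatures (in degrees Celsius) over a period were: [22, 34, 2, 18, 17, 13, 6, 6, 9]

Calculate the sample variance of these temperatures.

98.3611

Step 1: Compute the mean: (22 + 34 + 2 + 18 + 17 + 13 + 6 + 6 + 9) / 9 = 14.1111
Step 2: Compute squared deviations from the mean:
  (22 - 14.1111)^2 = 62.2346
  (34 - 14.1111)^2 = 395.5679
  (2 - 14.1111)^2 = 146.679
  (18 - 14.1111)^2 = 15.1235
  (17 - 14.1111)^2 = 8.3457
  (13 - 14.1111)^2 = 1.2346
  (6 - 14.1111)^2 = 65.7901
  (6 - 14.1111)^2 = 65.7901
  (9 - 14.1111)^2 = 26.1235
Step 3: Sum of squared deviations = 786.8889
Step 4: Sample variance = 786.8889 / 8 = 98.3611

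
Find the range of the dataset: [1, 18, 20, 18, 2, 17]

19

Step 1: Identify the maximum value: max = 20
Step 2: Identify the minimum value: min = 1
Step 3: Range = max - min = 20 - 1 = 19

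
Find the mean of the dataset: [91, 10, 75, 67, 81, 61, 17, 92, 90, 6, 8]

54.3636

Step 1: Sum all values: 91 + 10 + 75 + 67 + 81 + 61 + 17 + 92 + 90 + 6 + 8 = 598
Step 2: Count the number of values: n = 11
Step 3: Mean = sum / n = 598 / 11 = 54.3636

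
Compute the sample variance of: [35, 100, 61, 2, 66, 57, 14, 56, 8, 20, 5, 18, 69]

947.8974

Step 1: Compute the mean: (35 + 100 + 61 + 2 + 66 + 57 + 14 + 56 + 8 + 20 + 5 + 18 + 69) / 13 = 39.3077
Step 2: Compute squared deviations from the mean:
  (35 - 39.3077)^2 = 18.5562
  (100 - 39.3077)^2 = 3683.5562
  (61 - 39.3077)^2 = 470.5562
  (2 - 39.3077)^2 = 1391.8639
  (66 - 39.3077)^2 = 712.4793
  (57 - 39.3077)^2 = 313.0178
  (14 - 39.3077)^2 = 640.4793
  (56 - 39.3077)^2 = 278.6331
  (8 - 39.3077)^2 = 980.1716
  (20 - 39.3077)^2 = 372.787
  (5 - 39.3077)^2 = 1177.0178
  (18 - 39.3077)^2 = 454.0178
  (69 - 39.3077)^2 = 881.6331
Step 3: Sum of squared deviations = 11374.7692
Step 4: Sample variance = 11374.7692 / 12 = 947.8974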